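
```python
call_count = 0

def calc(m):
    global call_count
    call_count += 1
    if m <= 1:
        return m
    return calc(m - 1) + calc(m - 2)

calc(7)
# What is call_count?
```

Calls(m) = 1 + Calls(m-1) + Calls(m-2); Calls(0)=Calls(1)=1. For m=7 this gives 41.

Answer: 41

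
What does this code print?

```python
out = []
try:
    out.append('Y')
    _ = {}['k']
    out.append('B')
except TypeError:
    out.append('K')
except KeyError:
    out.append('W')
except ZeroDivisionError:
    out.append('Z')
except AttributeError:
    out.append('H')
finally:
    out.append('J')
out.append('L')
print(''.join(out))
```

Execution trace: 'Y' (try body) → 'W' (except KeyError) → 'J' (finally) → 'L' (after the try/except). Output: YWJL

Answer: YWJL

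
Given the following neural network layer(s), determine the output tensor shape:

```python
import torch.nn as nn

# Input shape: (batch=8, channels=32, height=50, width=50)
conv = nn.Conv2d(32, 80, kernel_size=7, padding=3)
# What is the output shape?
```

Input: (8, 32, 50, 50) -> Output: (8, 80, 50, 50)

Answer: (8, 80, 50, 50)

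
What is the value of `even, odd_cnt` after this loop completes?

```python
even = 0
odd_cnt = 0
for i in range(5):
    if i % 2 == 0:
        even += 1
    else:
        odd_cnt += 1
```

Count evens and odds in range(5)
`even, odd_cnt` takes the values: (0, 0) → (1, 0) → (1, 1) → (2, 1) → (2, 2) → (3, 2)

Answer: 3, 2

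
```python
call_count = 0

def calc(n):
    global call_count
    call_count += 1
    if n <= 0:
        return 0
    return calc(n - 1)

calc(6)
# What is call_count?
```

Linear recursion stepping by 1: 7 calls from n=6 down to ≤0.

Answer: 7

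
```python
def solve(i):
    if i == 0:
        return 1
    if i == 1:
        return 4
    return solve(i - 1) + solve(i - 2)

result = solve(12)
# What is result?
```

Build up from base cases: solve(0)=1, solve(1)=4, solve(2)=5, solve(3)=9, solve(4)=14, solve(5)=23, solve(6)=37, ..., solve(12)=665

Answer: 665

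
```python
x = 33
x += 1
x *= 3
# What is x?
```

Trace:
`x = 33` → x = 33
`x += 1` → x = 34
`x *= 3` → x = 102
So x = 102

Answer: 102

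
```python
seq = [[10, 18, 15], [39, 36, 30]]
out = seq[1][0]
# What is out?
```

Trace:
`seq = [[10, 18, 15], [39, 36, 30]]` → seq = [[10, 18, 15], [39, 36, 30]]
`out = seq[1][0]` → out = 39
So out = 39

Answer: 39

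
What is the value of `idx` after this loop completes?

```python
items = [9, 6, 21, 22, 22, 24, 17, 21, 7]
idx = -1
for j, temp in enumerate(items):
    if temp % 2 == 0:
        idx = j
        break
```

First even number index in [9, 6, 21, 22, 22, 24, 17, 21, 7]
`idx` takes the values: -1 → 1

Answer: 1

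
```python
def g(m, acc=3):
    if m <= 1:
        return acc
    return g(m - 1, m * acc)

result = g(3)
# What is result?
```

Accumulator trace (n, acc): (3, 3) -> (2, 9) -> (1, 18) -> return 18

Answer: 18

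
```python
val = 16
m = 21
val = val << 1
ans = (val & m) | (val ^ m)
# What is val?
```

Trace:
`val = 16` → val = 16
`m = 21` → m = 21
`val = val << 1` → val = 32
`ans = (val & m) | (val ^ m)` → ans = 53
So val = 32

Answer: 32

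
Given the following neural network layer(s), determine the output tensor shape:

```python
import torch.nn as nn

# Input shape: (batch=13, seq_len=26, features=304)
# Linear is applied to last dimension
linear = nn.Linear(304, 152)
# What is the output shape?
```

Input: (13, 26, 304) -> Output: (13, 26, 152)

Answer: (13, 26, 152)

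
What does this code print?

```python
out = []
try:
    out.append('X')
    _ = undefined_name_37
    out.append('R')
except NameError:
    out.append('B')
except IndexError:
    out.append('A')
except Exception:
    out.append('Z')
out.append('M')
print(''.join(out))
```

Execution trace: 'X' (try body) → 'B' (except NameError) → 'M' (after the try/except). Output: XBM

Answer: XBM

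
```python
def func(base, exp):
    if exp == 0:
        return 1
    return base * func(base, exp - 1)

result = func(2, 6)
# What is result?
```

func(2, 6) = 2 * 2 * 2 * 2 * 2 * 2 = 64

Answer: 64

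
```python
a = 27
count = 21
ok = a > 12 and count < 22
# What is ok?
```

Trace:
`a = 27` → a = 27
`count = 21` → count = 21
`ok = a > 12 and count < 22` → ok = True
So ok = True

Answer: True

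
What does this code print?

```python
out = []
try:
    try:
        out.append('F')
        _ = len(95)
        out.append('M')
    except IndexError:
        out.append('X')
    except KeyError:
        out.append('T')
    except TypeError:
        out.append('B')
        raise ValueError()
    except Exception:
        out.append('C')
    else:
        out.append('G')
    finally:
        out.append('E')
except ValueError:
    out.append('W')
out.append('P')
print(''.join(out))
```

Execution trace: 'F' (inner try body) → 'B' (inner except TypeError) → 'E' (inner finally) → 'W' (outer except ValueError) → 'P' (after the try/except). Output: FBEWP

Answer: FBEWP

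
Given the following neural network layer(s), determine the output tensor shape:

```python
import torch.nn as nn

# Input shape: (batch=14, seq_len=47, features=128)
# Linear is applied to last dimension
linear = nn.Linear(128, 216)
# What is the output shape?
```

Input: (14, 47, 128) -> Output: (14, 47, 216)

Answer: (14, 47, 216)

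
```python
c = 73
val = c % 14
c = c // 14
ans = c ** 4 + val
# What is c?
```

Trace:
`c = 73` → c = 73
`val = c % 14` → val = 3
`c = c // 14` → c = 5
`ans = c ** 4 + val` → ans = 628
So c = 5

Answer: 5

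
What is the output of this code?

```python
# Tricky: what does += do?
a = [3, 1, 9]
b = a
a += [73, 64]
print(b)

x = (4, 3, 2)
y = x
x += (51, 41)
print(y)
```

Key concept: += behavior differs for mutable vs immutable.
Step by step:
`a = [3, 1, 9]` → a = [3, 1, 9]
`b = a` → b = [3, 1, 9] (same object as a)
`a += [73, 64]` → a = [3, 1, 9, 73, 64] (same object as b); b = [3, 1, 9, 73, 64] (same object as a)
`print(b)` → prints [3, 1, 9, 73, 64]
`x = (4, 3, 2)` → x = (4, 3, 2)
`y = x` → y = (4, 3, 2)
`x += (51, 41)` → x = (4, 3, 2, 51, 41)
`print(y)` → prints (4, 3, 2)

Answer:
[3, 1, 9, 73, 64]
(4, 3, 2)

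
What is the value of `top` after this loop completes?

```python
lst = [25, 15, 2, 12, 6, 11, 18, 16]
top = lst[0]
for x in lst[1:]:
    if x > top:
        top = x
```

Maximum of [25, 15, 2, 12, 6, 11, 18, 16]
`top` takes the values: 25

Answer: 25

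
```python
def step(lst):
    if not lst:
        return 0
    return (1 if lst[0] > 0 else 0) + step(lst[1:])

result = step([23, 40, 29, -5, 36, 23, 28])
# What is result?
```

Count of positive elements in [23, 40, 29, -5, 36, 23, 28] = 6

Answer: 6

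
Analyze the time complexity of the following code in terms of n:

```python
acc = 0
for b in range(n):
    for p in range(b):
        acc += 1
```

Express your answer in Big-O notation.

Each loop level contributes: n × n. Multiplying the contributions gives O(n^2).

Answer: O(n^2)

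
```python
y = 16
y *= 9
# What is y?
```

Trace:
`y = 16` → y = 16
`y *= 9` → y = 144
So y = 144

Answer: 144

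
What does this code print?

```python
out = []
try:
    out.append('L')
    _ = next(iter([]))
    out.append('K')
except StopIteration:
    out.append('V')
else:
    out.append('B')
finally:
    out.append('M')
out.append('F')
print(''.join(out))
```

Execution trace: 'L' (try body) → 'V' (except StopIteration) → 'M' (finally) → 'F' (after the try/except). Output: LVMF

Answer: LVMF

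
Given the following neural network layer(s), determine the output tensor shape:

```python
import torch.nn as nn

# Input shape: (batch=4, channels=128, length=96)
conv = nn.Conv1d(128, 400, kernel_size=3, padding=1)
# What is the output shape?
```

Input: (4, 128, 96) -> Output: (4, 400, 96)

Answer: (4, 400, 96)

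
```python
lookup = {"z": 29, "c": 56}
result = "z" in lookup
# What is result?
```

Trace:
`lookup = {"z": 29, "c": 56}` → lookup = {'z': 29, 'c': 56}
`result = "z" in lookup` → result = True
So result = True

Answer: True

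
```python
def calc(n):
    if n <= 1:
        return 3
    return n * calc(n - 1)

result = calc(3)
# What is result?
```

calc(3) = 3 * 2 * 3 = 18

Answer: 18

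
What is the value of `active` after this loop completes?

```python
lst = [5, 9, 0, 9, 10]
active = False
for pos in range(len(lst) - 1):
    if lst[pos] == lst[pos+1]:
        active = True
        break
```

Check consecutive duplicates in [5, 9, 0, 9, 10]
`active` takes the values: False

Answer: False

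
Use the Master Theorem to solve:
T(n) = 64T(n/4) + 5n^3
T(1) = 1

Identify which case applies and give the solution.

a=64, b=4, f(n)=5n^3. log_4(64) = 3. Since c=3 = 3, Case 2 applies: T(n) = Θ(n^log_b(a) · log n) = O(n^3 log n).

Answer: O(n^3 log n) - Case 2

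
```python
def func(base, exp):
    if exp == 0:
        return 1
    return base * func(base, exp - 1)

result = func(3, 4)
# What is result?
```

func(3, 4) = 3 * 3 * 3 * 3 = 81

Answer: 81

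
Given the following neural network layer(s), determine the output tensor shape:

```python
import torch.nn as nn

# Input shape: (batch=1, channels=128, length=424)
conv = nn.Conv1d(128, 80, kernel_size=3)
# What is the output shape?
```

Input: (1, 128, 424) -> Output: (1, 80, 422)

Answer: (1, 80, 422)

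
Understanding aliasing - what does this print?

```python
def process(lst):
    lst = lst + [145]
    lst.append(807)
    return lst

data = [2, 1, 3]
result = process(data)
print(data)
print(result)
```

Key concept: rebinding parameter vs mutation.
Step by step:
`data = [2, 1, 3]` → data = [2, 1, 3]
`result = process(data)` → result = [2, 1, 3, 145, 807]
`print(data)` → prints [2, 1, 3]
`print(result)` → prints [2, 1, 3, 145, 807]

Answer:
[2, 1, 3]
[2, 1, 3, 145, 807]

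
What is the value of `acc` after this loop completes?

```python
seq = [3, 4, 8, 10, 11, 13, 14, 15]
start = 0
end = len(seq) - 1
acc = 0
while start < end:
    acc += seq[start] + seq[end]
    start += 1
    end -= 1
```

Sum of pairs from ends
`acc` takes the values: 0 → 18 → 36 → 57 → 78

Answer: 78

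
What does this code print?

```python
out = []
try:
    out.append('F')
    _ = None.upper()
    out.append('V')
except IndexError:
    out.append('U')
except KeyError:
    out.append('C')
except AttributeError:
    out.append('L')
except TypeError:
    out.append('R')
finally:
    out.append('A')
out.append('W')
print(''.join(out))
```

Execution trace: 'F' (try body) → 'L' (except AttributeError) → 'A' (finally) → 'W' (after the try/except). Output: FLAW

Answer: FLAW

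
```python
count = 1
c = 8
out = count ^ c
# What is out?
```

Trace:
`count = 1` → count = 1
`c = 8` → c = 8
`out = count ^ c` → out = 9
So out = 9

Answer: 9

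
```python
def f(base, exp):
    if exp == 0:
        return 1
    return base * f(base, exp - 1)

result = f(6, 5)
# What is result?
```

f(6, 5) = 6 * 6 * 6 * 6 * 6 = 7776

Answer: 7776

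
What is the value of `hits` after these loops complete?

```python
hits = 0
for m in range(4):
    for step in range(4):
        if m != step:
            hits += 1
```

4² - 4 (exclude diagonal)
`hits` takes the values: 0 → 1 → 2 → 3 → 4 → 5 → 6 → 7 → 8 → 9 → 10 → 11 → 12

Answer: 12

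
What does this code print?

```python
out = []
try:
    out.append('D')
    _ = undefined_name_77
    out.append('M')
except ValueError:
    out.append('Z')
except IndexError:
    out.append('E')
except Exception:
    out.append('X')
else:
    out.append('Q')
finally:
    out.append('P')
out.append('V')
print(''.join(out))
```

Execution trace: 'D' (try body) → 'X' (except Exception) → 'P' (finally) → 'V' (after the try/except). Output: DXPV

Answer: DXPV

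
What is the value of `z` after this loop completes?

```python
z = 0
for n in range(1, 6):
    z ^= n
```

XOR of 1 to 5
`z` takes the values: 0 → 1 → 3 → 0 → 4 → 1

Answer: 1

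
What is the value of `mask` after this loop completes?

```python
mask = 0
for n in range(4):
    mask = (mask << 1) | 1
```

Build 4 consecutive 1-bits: 0b1111
`mask` takes the values: 0 → 1 → 3 → 7 → 15

Answer: 15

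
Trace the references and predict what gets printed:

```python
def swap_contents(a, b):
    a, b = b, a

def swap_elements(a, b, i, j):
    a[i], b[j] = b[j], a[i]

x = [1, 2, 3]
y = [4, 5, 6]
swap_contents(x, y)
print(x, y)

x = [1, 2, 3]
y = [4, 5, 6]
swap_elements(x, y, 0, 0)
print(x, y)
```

Key concept: parameter rebinding vs mutation.
Step by step:
`x = [1, 2, 3]` → x = [1, 2, 3]
`y = [4, 5, 6]` → y = [4, 5, 6]
`swap_contents(x, y)` → no visible change to tracked variables
`print(x, y)` → prints [1, 2, 3] [4, 5, 6]
`x = [1, 2, 3]` → x = [1, 2, 3]
`y = [4, 5, 6]` → y = [4, 5, 6]
`swap_elements(x, y, 0, 0)` → x = [4, 2, 3]; y = [1, 5, 6]
`print(x, y)` → prints [4, 2, 3] [1, 5, 6]

Answer:
[1, 2, 3] [4, 5, 6]
[4, 2, 3] [1, 5, 6]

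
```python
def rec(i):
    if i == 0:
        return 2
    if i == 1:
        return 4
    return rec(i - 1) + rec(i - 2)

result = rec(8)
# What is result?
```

Build up from base cases: rec(0)=2, rec(1)=4, rec(2)=6, rec(3)=10, rec(4)=16, rec(5)=26, rec(6)=42, ..., rec(8)=110

Answer: 110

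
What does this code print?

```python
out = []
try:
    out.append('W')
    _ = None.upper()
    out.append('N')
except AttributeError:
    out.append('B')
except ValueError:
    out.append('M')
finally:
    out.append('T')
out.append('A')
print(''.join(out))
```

Execution trace: 'W' (try body) → 'B' (except AttributeError) → 'T' (finally) → 'A' (after the try/except). Output: WBTA

Answer: WBTA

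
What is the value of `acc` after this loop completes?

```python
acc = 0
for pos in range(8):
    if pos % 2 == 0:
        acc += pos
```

Sum of even numbers 0 to 7
`acc` takes the values: 0 → 2 → 6 → 12

Answer: 12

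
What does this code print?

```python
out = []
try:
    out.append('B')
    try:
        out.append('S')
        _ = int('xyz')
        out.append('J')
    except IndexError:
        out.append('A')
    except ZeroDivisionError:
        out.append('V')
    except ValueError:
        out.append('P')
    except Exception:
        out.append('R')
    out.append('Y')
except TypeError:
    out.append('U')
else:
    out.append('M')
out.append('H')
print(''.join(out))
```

Execution trace: 'B' (try body) → 'S' (inner try body) → 'P' (inner except ValueError) → 'Y' (try body, no exception) → 'M' (else) → 'H' (after the try/except). Output: BSPYMH

Answer: BSPYMH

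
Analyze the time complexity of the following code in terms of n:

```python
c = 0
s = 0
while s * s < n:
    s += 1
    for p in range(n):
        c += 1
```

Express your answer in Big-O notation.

Each loop level contributes: √n × n. Multiplying the contributions gives O(n√n).

Answer: O(n√n)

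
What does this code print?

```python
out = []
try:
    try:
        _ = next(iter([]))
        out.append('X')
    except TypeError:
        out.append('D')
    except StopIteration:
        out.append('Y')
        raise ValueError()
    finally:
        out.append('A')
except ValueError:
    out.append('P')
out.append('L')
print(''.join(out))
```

Execution trace: 'Y' (inner except StopIteration) → 'A' (inner finally) → 'P' (outer except ValueError) → 'L' (after the try/except). Output: YAPL

Answer: YAPL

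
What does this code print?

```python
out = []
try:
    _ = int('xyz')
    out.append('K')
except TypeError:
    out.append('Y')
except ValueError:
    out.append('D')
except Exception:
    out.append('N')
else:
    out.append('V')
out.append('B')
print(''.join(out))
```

Execution trace: 'D' (except ValueError) → 'B' (after the try/except). Output: DB

Answer: DB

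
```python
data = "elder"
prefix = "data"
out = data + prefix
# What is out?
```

Trace:
`data = "elder"` → data = 'elder'
`prefix = "data"` → prefix = 'data'
`out = data + prefix` → out = 'elderdata'
So out = 'elderdata'

Answer: 'elderdata'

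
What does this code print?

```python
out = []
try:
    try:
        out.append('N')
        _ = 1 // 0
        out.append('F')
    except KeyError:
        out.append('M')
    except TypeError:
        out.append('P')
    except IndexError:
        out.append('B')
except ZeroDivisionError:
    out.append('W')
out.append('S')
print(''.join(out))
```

Execution trace: 'N' (try body) → 'W' (outer except ZeroDivisionError) → 'S' (after the try/except). Output: NWS

Answer: NWS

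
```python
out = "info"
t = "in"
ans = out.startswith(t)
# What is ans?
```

Trace:
`out = "info"` → out = 'info'
`t = "in"` → t = 'in'
`ans = out.startswith(t)` → ans = True
So ans = True

Answer: True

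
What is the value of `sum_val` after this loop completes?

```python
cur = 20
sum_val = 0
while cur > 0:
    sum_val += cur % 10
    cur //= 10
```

Sum digits of 20
`sum_val` takes the values: 0 → 2

Answer: 2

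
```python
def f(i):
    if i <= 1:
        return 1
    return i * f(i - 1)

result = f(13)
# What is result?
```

f(13) = 13 * 12 * 11 * 10 * 9 * 8 * 7 * 6 * 5 * 4 * 3 * 2 * 1 = 6227020800

Answer: 6227020800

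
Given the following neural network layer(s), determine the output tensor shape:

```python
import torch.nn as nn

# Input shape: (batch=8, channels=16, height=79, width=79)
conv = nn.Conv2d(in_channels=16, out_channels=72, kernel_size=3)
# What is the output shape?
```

Input: (8, 16, 79, 79) -> Output: (8, 72, 77, 77)

Answer: (8, 72, 77, 77)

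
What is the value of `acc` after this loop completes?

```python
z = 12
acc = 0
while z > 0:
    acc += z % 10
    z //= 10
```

Sum digits of 12
`acc` takes the values: 0 → 2 → 3

Answer: 3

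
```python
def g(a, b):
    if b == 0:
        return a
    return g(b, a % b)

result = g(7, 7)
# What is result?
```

g(7, 7) -> g(7, 0) -> 7

Answer: 7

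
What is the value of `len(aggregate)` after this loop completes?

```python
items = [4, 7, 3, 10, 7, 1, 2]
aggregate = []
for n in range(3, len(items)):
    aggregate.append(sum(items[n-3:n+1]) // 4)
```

Number of 4-element averages
`aggregate` takes the values: [] → [6] → [6, 6] → [6, 6, 5] → [6, 6, 5, 5]
So `len(aggregate)` = 4

Answer: 4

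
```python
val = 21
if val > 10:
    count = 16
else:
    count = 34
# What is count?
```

Trace:
`val = 21` → val = 21
`if val > 10: ...` → val > 10 is True → count = 16
So count = 16

Answer: 16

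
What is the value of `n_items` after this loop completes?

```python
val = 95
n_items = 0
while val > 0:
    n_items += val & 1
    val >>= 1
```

Count set bits in 95 (binary: 0b1011111)
`n_items` takes the values: 0 → 1 → 2 → 3 → 4 → 5 → 6

Answer: 6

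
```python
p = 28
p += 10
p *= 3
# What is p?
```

Trace:
`p = 28` → p = 28
`p += 10` → p = 38
`p *= 3` → p = 114
So p = 114

Answer: 114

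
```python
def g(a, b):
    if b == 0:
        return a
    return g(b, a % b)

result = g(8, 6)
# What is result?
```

g(8, 6) -> g(6, 2) -> g(2, 0) -> 2

Answer: 2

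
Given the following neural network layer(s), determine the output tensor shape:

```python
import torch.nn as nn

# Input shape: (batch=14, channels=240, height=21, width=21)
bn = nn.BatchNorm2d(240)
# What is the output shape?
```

Input: (14, 240, 21, 21) -> Output: (14, 240, 21, 21)

Answer: (14, 240, 21, 21)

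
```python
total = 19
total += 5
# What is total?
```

Trace:
`total = 19` → total = 19
`total += 5` → total = 24
So total = 24

Answer: 24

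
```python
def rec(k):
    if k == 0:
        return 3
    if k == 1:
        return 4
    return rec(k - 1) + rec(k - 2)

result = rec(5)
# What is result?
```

Build up from base cases: rec(0)=3, rec(1)=4, rec(2)=7, rec(3)=11, rec(4)=18, rec(5)=29

Answer: 29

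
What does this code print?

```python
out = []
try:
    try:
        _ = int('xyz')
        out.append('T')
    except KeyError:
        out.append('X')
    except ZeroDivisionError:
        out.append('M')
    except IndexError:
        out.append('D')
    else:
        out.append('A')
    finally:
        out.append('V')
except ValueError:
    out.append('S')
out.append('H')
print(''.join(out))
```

Execution trace: 'V' (finally) → 'S' (outer except ValueError) → 'H' (after the try/except). Output: VSH

Answer: VSH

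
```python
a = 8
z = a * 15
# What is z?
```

Trace:
`a = 8` → a = 8
`z = a * 15` → z = 120
So z = 120

Answer: 120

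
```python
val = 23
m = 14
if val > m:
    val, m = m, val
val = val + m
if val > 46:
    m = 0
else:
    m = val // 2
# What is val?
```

Trace:
`val = 23` → val = 23
`m = 14` → m = 14
`if val > m: ...` → val > m is True → val = 14; m = 23
`val = val + m` → val = 37
`if val > 46: ...` → val > 46 is False, take else branch → m = 18
So val = 37

Answer: 37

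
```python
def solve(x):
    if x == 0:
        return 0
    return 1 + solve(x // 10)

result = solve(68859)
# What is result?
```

Count of digits of 68859: 5

Answer: 5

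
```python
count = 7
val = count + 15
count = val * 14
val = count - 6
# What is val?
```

Trace:
`count = 7` → count = 7
`val = count + 15` → val = 22
`count = val * 14` → count = 308
`val = count - 6` → val = 302
So val = 302

Answer: 302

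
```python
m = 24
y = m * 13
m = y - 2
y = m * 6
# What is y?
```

Trace:
`m = 24` → m = 24
`y = m * 13` → y = 312
`m = y - 2` → m = 310
`y = m * 6` → y = 1860
So y = 1860

Answer: 1860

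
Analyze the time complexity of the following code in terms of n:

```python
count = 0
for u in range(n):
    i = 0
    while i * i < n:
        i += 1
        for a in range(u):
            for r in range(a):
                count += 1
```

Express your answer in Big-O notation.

Each loop level contributes: n × √n × n × n. Multiplying the contributions gives O(n^3√n).

Answer: O(n^3√n)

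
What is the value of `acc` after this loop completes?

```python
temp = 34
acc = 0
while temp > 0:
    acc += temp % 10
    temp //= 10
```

Sum digits of 34
`acc` takes the values: 0 → 4 → 7

Answer: 7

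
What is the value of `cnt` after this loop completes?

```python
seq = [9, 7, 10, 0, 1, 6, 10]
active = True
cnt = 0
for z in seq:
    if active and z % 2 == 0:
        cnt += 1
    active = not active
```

Count even values at even positions
`cnt` takes the values: 0 → 1 → 2

Answer: 2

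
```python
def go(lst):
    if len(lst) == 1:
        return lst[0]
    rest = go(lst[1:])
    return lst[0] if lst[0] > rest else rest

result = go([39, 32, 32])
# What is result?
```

Recursive max over [39, 32, 32] = 39

Answer: 39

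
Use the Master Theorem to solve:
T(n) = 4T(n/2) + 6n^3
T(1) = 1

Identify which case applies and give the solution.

a=4, b=2, f(n)=6n^3. log_2(4) = 2. Since c=3 > 2 and the regularity condition holds (4(n/2)^3 = (4/2^3)n^3 with 4/2^3 < 1), Case 3 applies: T(n) = Θ(f(n)) = O(n^3).

Answer: O(n^3) - Case 3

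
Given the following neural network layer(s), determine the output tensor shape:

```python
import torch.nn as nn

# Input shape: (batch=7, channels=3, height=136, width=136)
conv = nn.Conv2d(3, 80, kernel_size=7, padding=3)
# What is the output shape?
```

Input: (7, 3, 136, 136) -> Output: (7, 80, 136, 136)

Answer: (7, 80, 136, 136)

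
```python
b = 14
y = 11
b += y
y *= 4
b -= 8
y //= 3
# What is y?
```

Trace:
`b = 14` → b = 14
`y = 11` → y = 11
`b += y` → b = 25
`y *= 4` → y = 44
`b -= 8` → b = 17
`y //= 3` → y = 14
So y = 14

Answer: 14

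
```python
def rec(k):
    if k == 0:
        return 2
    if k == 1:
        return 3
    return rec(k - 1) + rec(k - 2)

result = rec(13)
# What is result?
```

Build up from base cases: rec(0)=2, rec(1)=3, rec(2)=5, rec(3)=8, rec(4)=13, rec(5)=21, rec(6)=34, ..., rec(13)=987

Answer: 987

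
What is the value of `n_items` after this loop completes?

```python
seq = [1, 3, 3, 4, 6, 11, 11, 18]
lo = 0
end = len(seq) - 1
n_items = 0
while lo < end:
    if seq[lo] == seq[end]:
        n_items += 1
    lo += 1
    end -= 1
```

Count matching pairs from ends
`n_items` takes the values: 0

Answer: 0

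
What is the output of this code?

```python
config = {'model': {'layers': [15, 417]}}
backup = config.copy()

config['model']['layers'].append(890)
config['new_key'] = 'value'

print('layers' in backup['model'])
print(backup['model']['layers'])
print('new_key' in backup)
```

Key concept: shallow copy gotcha with nested dict.
Step by step:
`config = {'model': {'layers': [15, 417]}}` → config = {'model': {'layers': [15, 417]}}
`backup = config.copy()` → backup = {'model': {'layers': [15, 417]}}
`config['model']['layers'].append(890)` → config = {'model': {'layers': [15, 417, 890]}}; backup = {'model': {'layers': [15, 417, 890]}}
`config['new_key'] = 'value'` → config = {'model': {'layers': [15, 417, 890]}, 'new_key': 'value'}
`print('layers' in backup['model'])` → prints True
`print(backup['model']['layers'])` → prints [15, 417, 890]
`print('new_key' in backup)` → prints False

Answer:
True
[15, 417, 890]
False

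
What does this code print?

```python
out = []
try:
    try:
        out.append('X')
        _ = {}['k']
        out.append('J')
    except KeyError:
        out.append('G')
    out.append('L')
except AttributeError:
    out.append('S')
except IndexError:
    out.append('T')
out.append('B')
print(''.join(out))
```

Execution trace: 'X' (inner try body) → 'G' (inner except KeyError) → 'L' (try body, no exception) → 'B' (after the try/except). Output: XGLB

Answer: XGLB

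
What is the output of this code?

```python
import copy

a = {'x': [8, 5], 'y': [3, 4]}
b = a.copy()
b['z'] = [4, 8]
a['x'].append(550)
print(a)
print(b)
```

Key concept: shallow copy of dict with mutable values.
Step by step:
`a = {'x': [8, 5], 'y': [3, 4]}` → a = {'x': [8, 5], 'y': [3, 4]}
`b = a.copy()` → b = {'x': [8, 5], 'y': [3, 4]}
`b['z'] = [4, 8]` → b = {'x': [8, 5], 'y': [3, 4], 'z': [4, 8]}
`a['x'].append(550)` → a = {'x': [8, 5, 550], 'y': [3, 4]}; b = {'x': [8, 5, 550], 'y': [3, 4], 'z': [4, 8]}
`print(a)` → prints {'x': [8, 5, 550], 'y': [3, 4]}
`print(b)` → prints {'x': [8, 5, 550], 'y': [3, 4], 'z': [4, 8]}

Answer:
{'x': [8, 5, 550], 'y': [3, 4]}
{'x': [8, 5, 550], 'y': [3, 4], 'z': [4, 8]}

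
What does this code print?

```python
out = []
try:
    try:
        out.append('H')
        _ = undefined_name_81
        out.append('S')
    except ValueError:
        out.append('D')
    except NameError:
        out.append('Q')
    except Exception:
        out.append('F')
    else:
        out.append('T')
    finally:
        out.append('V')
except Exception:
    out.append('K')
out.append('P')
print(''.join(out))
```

Execution trace: 'H' (inner try body) → 'Q' (inner except NameError) → 'V' (inner finally) → 'P' (after the try/except). Output: HQVP

Answer: HQVP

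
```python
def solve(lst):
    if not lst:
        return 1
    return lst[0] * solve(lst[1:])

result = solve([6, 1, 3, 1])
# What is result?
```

Product over [6, 1, 3, 1] = 6 * 1 * 3 * 1 = 18

Answer: 18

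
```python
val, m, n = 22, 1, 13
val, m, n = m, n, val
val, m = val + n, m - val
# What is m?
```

Trace:
`val, m, n = 22, 1, 13` → val = 22; m = 1; n = 13
`val, m, n = m, n, val` → val = 1; m = 13; n = 22
`val, m = val + n, m - val` → val = 23; m = 12
So m = 12

Answer: 12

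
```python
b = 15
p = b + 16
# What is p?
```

Trace:
`b = 15` → b = 15
`p = b + 16` → p = 31
So p = 31

Answer: 31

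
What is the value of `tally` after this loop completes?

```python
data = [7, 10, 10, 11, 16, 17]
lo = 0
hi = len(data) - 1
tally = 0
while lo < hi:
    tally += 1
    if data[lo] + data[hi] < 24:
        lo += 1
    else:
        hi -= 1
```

Steps to find pair summing to 24
`tally` takes the values: 0 → 1 → 2 → 3 → 4 → 5

Answer: 5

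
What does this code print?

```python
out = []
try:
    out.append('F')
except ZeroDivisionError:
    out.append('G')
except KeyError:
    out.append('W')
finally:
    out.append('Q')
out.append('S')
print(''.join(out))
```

Execution trace: 'F' (try body, no exception) → 'Q' (finally) → 'S' (after the try/except). Output: FQS

Answer: FQS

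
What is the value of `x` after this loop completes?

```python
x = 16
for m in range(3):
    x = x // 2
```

Halve 3 times: 16 // 2^3 = 2
`x` takes the values: 16 → 8 → 4 → 2

Answer: 2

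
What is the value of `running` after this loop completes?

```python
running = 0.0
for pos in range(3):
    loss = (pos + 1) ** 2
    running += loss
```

Sum of squared losses 1² + 2² + ... + 3²
`running` takes the values: 0.0 → 1.0 → 5.0 → 14.0

Answer: 14.0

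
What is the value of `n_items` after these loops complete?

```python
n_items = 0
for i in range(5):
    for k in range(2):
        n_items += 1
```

5 * 2 = 10
`n_items` takes the values: 0 → 1 → 2 → 3 → 4 → 5 → 6 → 7 → 8 → 9 → 10

Answer: 10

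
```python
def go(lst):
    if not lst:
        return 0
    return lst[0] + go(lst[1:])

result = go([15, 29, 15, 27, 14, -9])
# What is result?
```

15 + 29 + 15 + 27 + 14 + (-9) + 0 = 91

Answer: 91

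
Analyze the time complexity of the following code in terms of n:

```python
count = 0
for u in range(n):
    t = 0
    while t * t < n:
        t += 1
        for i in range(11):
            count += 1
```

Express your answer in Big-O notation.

Each loop level contributes: n × √n × 1. Multiplying the contributions gives O(n√n).

Answer: O(n√n)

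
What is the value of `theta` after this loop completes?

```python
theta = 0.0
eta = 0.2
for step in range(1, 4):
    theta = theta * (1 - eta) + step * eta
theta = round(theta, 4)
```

Moving average with lr=0.2
`theta` takes the values: 0.0 → 0.2 → 0.56 → 1.048

Answer: 1.048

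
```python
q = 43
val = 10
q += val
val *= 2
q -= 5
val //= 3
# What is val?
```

Trace:
`q = 43` → q = 43
`val = 10` → val = 10
`q += val` → q = 53
`val *= 2` → val = 20
`q -= 5` → q = 48
`val //= 3` → val = 6
So val = 6

Answer: 6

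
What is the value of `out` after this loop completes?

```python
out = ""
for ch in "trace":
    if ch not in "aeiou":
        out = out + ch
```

Remove vowels from 'trace'
`out` takes the values: "" → "t" → "tr" → "trc"

Answer: "trc"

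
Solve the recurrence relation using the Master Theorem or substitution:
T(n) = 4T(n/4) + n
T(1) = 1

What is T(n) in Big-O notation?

By Master Theorem: a=4, b=4, f(n)=n. Since log_4(4) = 1 and f(n) = Θ(n^1), Case 2 applies. T(n) = O(n log n).

Answer: O(n log n)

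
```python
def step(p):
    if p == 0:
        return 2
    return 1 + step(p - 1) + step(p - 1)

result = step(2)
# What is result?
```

step(p) = 1 + 2·step(p-1), step(0)=2. Closed form: (2+1)·2^2 - 1 = 11.

Answer: 11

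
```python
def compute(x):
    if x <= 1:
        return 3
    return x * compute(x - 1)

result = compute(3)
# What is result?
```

compute(3) = 3 * 2 * 3 = 18

Answer: 18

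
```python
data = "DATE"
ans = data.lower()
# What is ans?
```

Trace:
`data = "DATE"` → data = 'DATE'
`ans = data.lower()` → ans = 'date'
So ans = 'date'

Answer: 'date'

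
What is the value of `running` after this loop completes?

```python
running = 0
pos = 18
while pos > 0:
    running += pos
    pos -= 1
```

Sum 18 down to 1
`running` takes the values: 0 → 18 → 35 → 51 → 66 → 80 → 93 → 105 → 116 → 126 → 135 → 143 → 150 → 156 → 161 → 165 → 168 → 170 → 171

Answer: 171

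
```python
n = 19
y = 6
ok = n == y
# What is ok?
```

Trace:
`n = 19` → n = 19
`y = 6` → y = 6
`ok = n == y` → ok = False
So ok = False

Answer: False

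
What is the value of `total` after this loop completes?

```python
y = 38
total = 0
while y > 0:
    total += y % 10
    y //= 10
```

Sum digits of 38
`total` takes the values: 0 → 8 → 11

Answer: 11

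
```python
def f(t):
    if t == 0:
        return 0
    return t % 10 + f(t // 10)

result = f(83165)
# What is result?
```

Sum of digits of 83165: 5 + 6 + 1 + 3 + 8 = 23

Answer: 23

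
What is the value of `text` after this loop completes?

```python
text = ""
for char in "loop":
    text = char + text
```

Reverse 'loop'
`text` takes the values: "" → "l" → "ol" → "ool" → "pool"

Answer: "pool"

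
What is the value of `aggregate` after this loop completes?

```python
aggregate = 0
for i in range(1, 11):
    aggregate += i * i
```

Sum of squares 1² to 10² = 385
`aggregate` takes the values: 0 → 1 → 5 → 14 → 30 → 55 → 91 → 140 → 204 → 285 → 385

Answer: 385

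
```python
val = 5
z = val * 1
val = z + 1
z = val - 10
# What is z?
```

Trace:
`val = 5` → val = 5
`z = val * 1` → z = 5
`val = z + 1` → val = 6
`z = val - 10` → z = -4
So z = -4

Answer: -4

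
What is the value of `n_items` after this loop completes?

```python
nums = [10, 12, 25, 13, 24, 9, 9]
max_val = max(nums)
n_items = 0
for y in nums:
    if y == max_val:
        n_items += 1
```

Count of max value 25 in [10, 12, 25, 13, 24, 9, 9]
`n_items` takes the values: 0 → 1

Answer: 1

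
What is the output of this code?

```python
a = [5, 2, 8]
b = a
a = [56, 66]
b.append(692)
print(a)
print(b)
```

Key concept: rebinding vs mutation: a is rebound to a new list, b still points at the original.
Step by step:
`a = [5, 2, 8]` → a = [5, 2, 8]
`b = a` → b = [5, 2, 8] (same object as a)
`a = [56, 66]` → a = [56, 66]
`b.append(692)` → b = [5, 2, 8, 692]
`print(a)` → prints [56, 66]
`print(b)` → prints [5, 2, 8, 692]

Answer:
[56, 66]
[5, 2, 8, 692]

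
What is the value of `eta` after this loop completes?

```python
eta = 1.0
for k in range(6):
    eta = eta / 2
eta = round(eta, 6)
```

Halving LR 6 times: 1 / 2^6
`eta` takes the values: 1.0 → 0.5 → 0.25 → 0.125 → 0.0625 → 0.03125 → 0.015625

Answer: 0.015625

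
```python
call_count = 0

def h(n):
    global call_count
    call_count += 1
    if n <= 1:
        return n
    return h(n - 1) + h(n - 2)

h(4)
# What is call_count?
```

Calls(n) = 1 + Calls(n-1) + Calls(n-2); Calls(0)=Calls(1)=1. For n=4 this gives 9.

Answer: 9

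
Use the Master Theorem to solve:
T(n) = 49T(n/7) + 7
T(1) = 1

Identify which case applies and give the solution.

a=49, b=7, f(n)=7. log_7(49) = 2. Since c=0 < 2, Case 1 applies: T(n) = Θ(n^log_b(a)) = O(n^2).

Answer: O(n^2) - Case 1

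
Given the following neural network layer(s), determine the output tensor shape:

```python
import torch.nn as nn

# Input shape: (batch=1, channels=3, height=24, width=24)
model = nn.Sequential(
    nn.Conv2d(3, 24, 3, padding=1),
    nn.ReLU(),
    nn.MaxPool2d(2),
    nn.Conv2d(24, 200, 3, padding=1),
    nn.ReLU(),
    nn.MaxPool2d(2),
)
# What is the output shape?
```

Input: (1, 3, 24, 24) -> after first Conv2d: (1, 24, 24, 24) -> after first MaxPool2d: (1, 24, 12, 12) -> after second Conv2d: (1, 200, 12, 12) -> Output: (1, 200, 6, 6)

Answer: (1, 200, 6, 6)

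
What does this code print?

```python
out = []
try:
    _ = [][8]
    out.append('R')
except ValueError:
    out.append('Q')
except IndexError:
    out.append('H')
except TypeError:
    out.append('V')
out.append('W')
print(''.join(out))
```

Execution trace: 'H' (except IndexError) → 'W' (after the try/except). Output: HW

Answer: HW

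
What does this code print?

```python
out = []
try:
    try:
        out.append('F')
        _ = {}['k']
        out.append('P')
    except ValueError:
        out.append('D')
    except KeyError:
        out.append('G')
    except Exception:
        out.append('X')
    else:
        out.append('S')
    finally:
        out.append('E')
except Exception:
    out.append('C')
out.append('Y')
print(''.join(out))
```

Execution trace: 'F' (inner try body) → 'G' (inner except KeyError) → 'E' (inner finally) → 'Y' (after the try/except). Output: FGEY

Answer: FGEY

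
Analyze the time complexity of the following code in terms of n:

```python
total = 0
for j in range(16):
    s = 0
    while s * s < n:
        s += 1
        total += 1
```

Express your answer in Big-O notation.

Each loop level contributes: 1 × √n. Multiplying the contributions gives O(√n).

Answer: O(√n)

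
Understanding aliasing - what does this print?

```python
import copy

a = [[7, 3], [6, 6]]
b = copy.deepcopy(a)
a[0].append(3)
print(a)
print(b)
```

Key concept: deep copy is fully independent.
Step by step:
`a = [[7, 3], [6, 6]]` → a = [[7, 3], [6, 6]]
`b = copy.deepcopy(a)` → b = [[7, 3], [6, 6]]
`a[0].append(3)` → a = [[7, 3, 3], [6, 6]]
`print(a)` → prints [[7, 3, 3], [6, 6]]
`print(b)` → prints [[7, 3], [6, 6]]

Answer:
[[7, 3, 3], [6, 6]]
[[7, 3], [6, 6]]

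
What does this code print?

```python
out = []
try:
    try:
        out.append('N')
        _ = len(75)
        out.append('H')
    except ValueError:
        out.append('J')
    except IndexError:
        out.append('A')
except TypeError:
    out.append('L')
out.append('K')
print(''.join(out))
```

Execution trace: 'N' (try body) → 'L' (outer except TypeError) → 'K' (after the try/except). Output: NLK

Answer: NLK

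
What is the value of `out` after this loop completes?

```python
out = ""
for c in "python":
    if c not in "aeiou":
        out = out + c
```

Remove vowels from 'python'
`out` takes the values: "" → "p" → "py" → "pyt" → "pyth" → "pythn"

Answer: "pythn"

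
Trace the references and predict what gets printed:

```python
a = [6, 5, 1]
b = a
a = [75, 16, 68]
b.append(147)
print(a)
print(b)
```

Key concept: rebinding vs mutation: a is rebound to a new list, b still points at the original.
Step by step:
`a = [6, 5, 1]` → a = [6, 5, 1]
`b = a` → b = [6, 5, 1] (same object as a)
`a = [75, 16, 68]` → a = [75, 16, 68]
`b.append(147)` → b = [6, 5, 1, 147]
`print(a)` → prints [75, 16, 68]
`print(b)` → prints [6, 5, 1, 147]

Answer:
[75, 16, 68]
[6, 5, 1, 147]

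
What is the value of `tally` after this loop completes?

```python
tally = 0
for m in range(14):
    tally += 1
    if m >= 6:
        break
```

Loop breaks when m reaches 6, tally is 7
`tally` takes the values: 0 → 1 → 2 → 3 → 4 → 5 → 6 → 7

Answer: 7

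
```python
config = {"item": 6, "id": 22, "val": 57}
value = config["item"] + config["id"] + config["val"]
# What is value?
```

Trace:
`config = {"item": 6, "id": 22, "val": 57}` → config = {'item': 6, 'id': 22, 'val': 57}
`value = config["item"] + config["id"] + config["val"]` → value = 85
So value = 85

Answer: 85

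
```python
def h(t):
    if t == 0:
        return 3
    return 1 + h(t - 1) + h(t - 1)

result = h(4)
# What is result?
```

h(t) = 1 + 2·h(t-1), h(0)=3. Closed form: (3+1)·2^4 - 1 = 63.

Answer: 63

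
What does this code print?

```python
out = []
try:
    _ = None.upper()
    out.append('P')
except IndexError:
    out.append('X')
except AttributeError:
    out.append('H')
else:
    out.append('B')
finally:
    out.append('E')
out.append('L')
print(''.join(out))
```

Execution trace: 'H' (except AttributeError) → 'E' (finally) → 'L' (after the try/except). Output: HEL

Answer: HEL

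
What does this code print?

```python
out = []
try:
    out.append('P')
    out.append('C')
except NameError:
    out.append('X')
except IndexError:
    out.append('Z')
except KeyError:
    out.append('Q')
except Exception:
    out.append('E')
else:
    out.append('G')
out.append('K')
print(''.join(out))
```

Execution trace: 'P' (try body) → 'C' (try body, no exception) → 'G' (else) → 'K' (after the try/except). Output: PCGK

Answer: PCGK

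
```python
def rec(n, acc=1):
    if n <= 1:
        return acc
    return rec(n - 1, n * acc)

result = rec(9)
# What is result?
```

Accumulator trace (n, acc): (9, 1) -> (8, 9) -> (7, 72) -> (6, 504) -> (5, 3024) -> (4, 15120) -> (3, 60480) -> (2, 181440) -> (1, 362880) -> return 362880

Answer: 362880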